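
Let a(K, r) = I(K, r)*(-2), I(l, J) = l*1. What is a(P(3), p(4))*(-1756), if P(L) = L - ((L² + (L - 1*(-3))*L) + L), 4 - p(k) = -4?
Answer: -94824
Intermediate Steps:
p(k) = 8 (p(k) = 4 - 1*(-4) = 4 + 4 = 8)
I(l, J) = l
P(L) = -L² - L*(3 + L) (P(L) = L - ((L² + (L + 3)*L) + L) = L - ((L² + (3 + L)*L) + L) = L - ((L² + L*(3 + L)) + L) = L - (L + L² + L*(3 + L)) = L + (-L - L² - L*(3 + L)) = -L² - L*(3 + L))
a(K, r) = -2*K (a(K, r) = K*(-2) = -2*K)
a(P(3), p(4))*(-1756) = -(-2)*3*(3 + 2*3)*(-1756) = -(-2)*3*(3 + 6)*(-1756) = -(-2)*3*9*(-1756) = -2*(-27)*(-1756) = 54*(-1756) = -94824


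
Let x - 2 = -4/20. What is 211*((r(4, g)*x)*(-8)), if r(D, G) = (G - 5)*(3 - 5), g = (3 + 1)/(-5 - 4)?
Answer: -165424/5 ≈ -33085.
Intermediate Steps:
g = -4/9 (g = 4/(-9) = 4*(-⅑) = -4/9 ≈ -0.44444)
x = 9/5 (x = 2 - 4/20 = 2 - 4*1/20 = 2 - ⅕ = 9/5 ≈ 1.8000)
r(D, G) = 10 - 2*G (r(D, G) = (-5 + G)*(-2) = 10 - 2*G)
211*((r(4, g)*x)*(-8)) = 211*(((10 - 2*(-4/9))*(9/5))*(-8)) = 211*(((10 + 8/9)*(9/5))*(-8)) = 211*(((98/9)*(9/5))*(-8)) = 211*((98/5)*(-8)) = 211*(-784/5) = -165424/5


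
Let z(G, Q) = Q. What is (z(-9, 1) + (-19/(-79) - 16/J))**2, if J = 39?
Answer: 6543364/9492561 ≈ 0.68931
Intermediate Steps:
(z(-9, 1) + (-19/(-79) - 16/J))**2 = (1 + (-19/(-79) - 16/39))**2 = (1 + (-19*(-1/79) - 16*1/39))**2 = (1 + (19/79 - 16/39))**2 = (1 - 523/3081)**2 = (2558/3081)**2 = 6543364/9492561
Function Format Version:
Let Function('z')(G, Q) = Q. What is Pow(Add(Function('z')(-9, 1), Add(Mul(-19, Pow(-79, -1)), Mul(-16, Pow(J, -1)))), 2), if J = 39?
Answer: Rational(6543364, 9492561) ≈ 0.68931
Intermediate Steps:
Pow(Add(Function('z')(-9, 1), Add(Mul(-19, Pow(-79, -1)), Mul(-16, Pow(J, -1)))), 2) = Pow(Add(1, Add(Mul(-19, Pow(-79, -1)), Mul(-16, Pow(39, -1)))), 2) = Pow(Add(1, Add(Mul(-19, Rational(-1, 79)), Mul(-16, Rational(1, 39)))), 2) = Pow(Add(1, Add(Rational(19, 79), Rational(-16, 39))), 2) = Pow(Add(1, Rational(-523, 3081)), 2) = Pow(Rational(2558, 3081), 2) = Rational(6543364, 9492561)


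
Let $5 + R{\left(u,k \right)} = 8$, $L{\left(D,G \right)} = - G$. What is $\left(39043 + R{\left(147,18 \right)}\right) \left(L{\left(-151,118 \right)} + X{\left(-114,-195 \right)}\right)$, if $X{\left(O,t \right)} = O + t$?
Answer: $-16672642$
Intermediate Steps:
$R{\left(u,k \right)} = 3$ ($R{\left(u,k \right)} = -5 + 8 = 3$)
$\left(39043 + R{\left(147,18 \right)}\right) \left(L{\left(-151,118 \right)} + X{\left(-114,-195 \right)}\right) = \left(39043 + 3\right) \left(\left(-1\right) 118 - 309\right) = 39046 \left(-118 - 309\right) = 39046 \left(-427\right) = -16672642$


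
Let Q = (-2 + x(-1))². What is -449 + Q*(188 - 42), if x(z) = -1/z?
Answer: -303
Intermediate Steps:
Q = 1 (Q = (-2 - 1/(-1))² = (-2 - 1*(-1))² = (-2 + 1)² = (-1)² = 1)
-449 + Q*(188 - 42) = -449 + 1*(188 - 42) = -449 + 1*146 = -449 + 146 = -303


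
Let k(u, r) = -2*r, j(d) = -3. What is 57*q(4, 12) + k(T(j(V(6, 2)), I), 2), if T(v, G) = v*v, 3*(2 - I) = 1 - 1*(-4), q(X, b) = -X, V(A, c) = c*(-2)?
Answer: -232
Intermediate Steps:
V(A, c) = -2*c
I = 1/3 (I = 2 - (1 - 1*(-4))/3 = 2 - (1 + 4)/3 = 2 - 1/3*5 = 2 - 5/3 = 1/3 ≈ 0.33333)
T(v, G) = v**2
57*q(4, 12) + k(T(j(V(6, 2)), I), 2) = 57*(-1*4) - 2*2 = 57*(-4) - 4 = -228 - 4 = -232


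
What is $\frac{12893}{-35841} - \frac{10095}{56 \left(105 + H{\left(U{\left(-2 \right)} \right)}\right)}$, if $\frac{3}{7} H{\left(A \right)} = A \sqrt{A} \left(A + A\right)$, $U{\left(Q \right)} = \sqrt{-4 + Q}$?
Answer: $- \frac{12893}{35841} - \frac{10095}{5880 - 1568 \sqrt[4]{6} \sqrt{i}} \approx -2.4321 - 0.86764 i$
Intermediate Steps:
$H{\left(A \right)} = \frac{14 A^{\frac{5}{2}}}{3}$ ($H{\left(A \right)} = \frac{7 A \sqrt{A} \left(A + A\right)}{3} = \frac{7 A^{\frac{3}{2}} \cdot 2 A}{3} = \frac{7 \cdot 2 A^{\frac{5}{2}}}{3} = \frac{14 A^{\frac{5}{2}}}{3}$)
$\frac{12893}{-35841} - \frac{10095}{56 \left(105 + H{\left(U{\left(-2 \right)} \right)}\right)} = \frac{12893}{-35841} - \frac{10095}{56 \left(105 + \frac{14 \left(\sqrt{-4 - 2}\right)^{\frac{5}{2}}}{3}\right)} = 12893 \left(- \frac{1}{35841}\right) - \frac{10095}{56 \left(105 + \frac{14 \left(\sqrt{-6}\right)^{\frac{5}{2}}}{3}\right)} = - \frac{12893}{35841} - \frac{10095}{56 \left(105 + \frac{14 \left(i \sqrt{6}\right)^{\frac{5}{2}}}{3}\right)} = - \frac{12893}{35841} - \frac{10095}{56 \left(105 + \frac{14 \cdot 6 \sqrt[4]{6} \left(- \sqrt{i}\right)}{3}\right)} = - \frac{12893}{35841} - \frac{10095}{56 \left(105 - 28 \sqrt[4]{6} \sqrt{i}\right)} = - \frac{12893}{35841} - \frac{10095}{5880 - 1568 \sqrt[4]{6} \sqrt{i}}$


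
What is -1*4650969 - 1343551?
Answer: -5994520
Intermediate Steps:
-1*4650969 - 1343551 = -4650969 - 1343551 = -5994520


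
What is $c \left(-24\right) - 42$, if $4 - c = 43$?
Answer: $894$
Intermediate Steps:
$c = -39$ ($c = 4 - 43 = -39$)
$c \left(-24\right) - 42 = \left(-39\right) \left(-24\right) - 42 = 936 - 42 = 894$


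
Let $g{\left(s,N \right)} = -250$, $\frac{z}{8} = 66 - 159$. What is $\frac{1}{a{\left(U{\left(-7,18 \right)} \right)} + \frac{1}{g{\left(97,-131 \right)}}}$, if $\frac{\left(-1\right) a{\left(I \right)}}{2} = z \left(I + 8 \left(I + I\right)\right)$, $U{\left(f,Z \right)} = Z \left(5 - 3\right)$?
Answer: $\frac{250}{227663999} \approx 1.0981 \cdot 10^{-6}$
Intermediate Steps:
$z = -744$ ($z = 8 \left(66 - 159\right) = 8 \left(-93\right) = -744$)
$U{\left(f,Z \right)} = 2 Z$ ($U{\left(f,Z \right)} = Z 2 = 2 Z$)
$a{\left(I \right)} = 25296 I$ ($a{\left(I \right)} = - 2 \left(- 744 \left(I + 8 \left(I + I\right)\right)\right) = - 2 \left(- 744 \left(I + 8 \cdot 2 I\right)\right) = - 2 \left(- 744 \left(I + 16 I\right)\right) = - 2 \left(- 744 \cdot 17 I\right) = - 2 \left(- 12648 I\right) = 25296 I$)
$\frac{1}{a{\left(U{\left(-7,18 \right)} \right)} + \frac{1}{g{\left(97,-131 \right)}}} = \frac{1}{25296 \cdot 2 \cdot 18 + \frac{1}{-250}} = \frac{1}{25296 \cdot 36 - \frac{1}{250}} = \frac{1}{910656 - \frac{1}{250}} = \frac{1}{\frac{227663999}{250}} = \frac{250}{227663999}$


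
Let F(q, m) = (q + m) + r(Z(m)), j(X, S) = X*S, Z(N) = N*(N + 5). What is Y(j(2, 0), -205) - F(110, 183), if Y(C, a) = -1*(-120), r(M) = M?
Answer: -34577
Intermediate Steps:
Z(N) = N*(5 + N)
j(X, S) = S*X
F(q, m) = m + q + m*(5 + m) (F(q, m) = (q + m) + m*(5 + m) = (m + q) + m*(5 + m) = m + q + m*(5 + m))
Y(C, a) = 120
Y(j(2, 0), -205) - F(110, 183) = 120 - (183 + 110 + 183*(5 + 183)) = 120 - (183 + 110 + 183*188) = 120 - (183 + 110 + 34404) = 120 - 1*34697 = 120 - 34697 = -34577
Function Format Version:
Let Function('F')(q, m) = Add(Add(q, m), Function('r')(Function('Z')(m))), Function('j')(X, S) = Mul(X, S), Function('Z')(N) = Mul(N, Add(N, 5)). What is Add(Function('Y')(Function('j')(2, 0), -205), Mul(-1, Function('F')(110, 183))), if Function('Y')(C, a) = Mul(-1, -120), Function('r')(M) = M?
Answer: -34577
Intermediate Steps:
Function('Z')(N) = Mul(N, Add(5, N))
Function('j')(X, S) = Mul(S, X)
Function('F')(q, m) = Add(m, q, Mul(m, Add(5, m))) (Function('F')(q, m) = Add(Add(q, m), Mul(m, Add(5, m))) = Add(Add(m, q), Mul(m, Add(5, m))) = Add(m, q, Mul(m, Add(5, m))))
Function('Y')(C, a) = 120
Add(Function('Y')(Function('j')(2, 0), -205), Mul(-1, Function('F')(110, 183))) = Add(120, Mul(-1, Add(183, 110, Mul(183, Add(5, 183))))) = Add(120, Mul(-1, Add(183, 110, Mul(183, 188)))) = Add(120, Mul(-1, Add(183, 110, 34404))) = Add(120, Mul(-1, 34697)) = Add(120, -34697) = -34577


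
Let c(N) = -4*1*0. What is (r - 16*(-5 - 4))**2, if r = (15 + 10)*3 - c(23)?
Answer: 47961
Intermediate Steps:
c(N) = 0 (c(N) = -4*0 = 0)
r = 75 (r = (15 + 10)*3 - 1*0 = 25*3 + 0 = 75 + 0 = 75)
(r - 16*(-5 - 4))**2 = (75 - 16*(-5 - 4))**2 = (75 - 16*(-9))**2 = (75 + 144)**2 = 219**2 = 47961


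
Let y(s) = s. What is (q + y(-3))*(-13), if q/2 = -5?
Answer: 169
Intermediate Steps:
q = -10 (q = 2*(-5) = -10)
(q + y(-3))*(-13) = (-10 - 3)*(-13) = -13*(-13) = 169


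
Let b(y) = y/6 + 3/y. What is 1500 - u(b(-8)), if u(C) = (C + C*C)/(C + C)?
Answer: 72017/48 ≈ 1500.4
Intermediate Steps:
b(y) = 3/y + y/6 (b(y) = y*(⅙) + 3/y = y/6 + 3/y = 3/y + y/6)
u(C) = (C + C²)/(2*C) (u(C) = (C + C²)/((2*C)) = (C + C²)*(1/(2*C)) = (C + C²)/(2*C))
1500 - u(b(-8)) = 1500 - (½ + (3/(-8) + (⅙)*(-8))/2) = 1500 - (½ + (3*(-⅛) - 4/3)/2) = 1500 - (½ + (-3/8 - 4/3)/2) = 1500 - (½ + (½)*(-41/24)) = 1500 - (½ - 41/48) = 1500 - 1*(-17/48) = 1500 + 17/48 = 72017/48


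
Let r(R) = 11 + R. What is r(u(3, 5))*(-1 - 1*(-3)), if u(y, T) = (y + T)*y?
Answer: 70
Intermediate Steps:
u(y, T) = y*(T + y) (u(y, T) = (T + y)*y = y*(T + y))
r(u(3, 5))*(-1 - 1*(-3)) = (11 + 3*(5 + 3))*(-1 - 1*(-3)) = (11 + 3*8)*(-1 + 3) = (11 + 24)*2 = 35*2 = 70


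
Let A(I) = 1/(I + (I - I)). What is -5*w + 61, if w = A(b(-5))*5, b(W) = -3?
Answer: 208/3 ≈ 69.333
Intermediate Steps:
A(I) = 1/I (A(I) = 1/(I + 0) = 1/I)
w = -5/3 (w = 5/(-3) = -⅓*5 = -5/3 ≈ -1.6667)
-5*w + 61 = -5*(-5/3) + 61 = 25/3 + 61 = 208/3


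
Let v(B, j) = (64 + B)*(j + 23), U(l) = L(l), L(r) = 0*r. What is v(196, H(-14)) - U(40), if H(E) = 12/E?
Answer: 40300/7 ≈ 5757.1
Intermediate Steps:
L(r) = 0
U(l) = 0
v(B, j) = (23 + j)*(64 + B) (v(B, j) = (64 + B)*(23 + j) = (23 + j)*(64 + B))
v(196, H(-14)) - U(40) = (1472 + 23*196 + 64*(12/(-14)) + 196*(12/(-14))) - 1*0 = (1472 + 4508 + 64*(12*(-1/14)) + 196*(12*(-1/14))) + 0 = (1472 + 4508 + 64*(-6/7) + 196*(-6/7)) + 0 = (1472 + 4508 - 384/7 - 168) + 0 = 40300/7 + 0 = 40300/7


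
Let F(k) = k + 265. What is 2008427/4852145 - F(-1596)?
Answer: 6460213422/4852145 ≈ 1331.4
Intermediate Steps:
F(k) = 265 + k
2008427/4852145 - F(-1596) = 2008427/4852145 - (265 - 1596) = 2008427*(1/4852145) - 1*(-1331) = 2008427/4852145 + 1331 = 6460213422/4852145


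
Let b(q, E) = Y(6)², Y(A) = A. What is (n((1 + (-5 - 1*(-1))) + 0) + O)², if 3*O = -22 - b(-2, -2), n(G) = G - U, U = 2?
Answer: 5329/9 ≈ 592.11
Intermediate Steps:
b(q, E) = 36 (b(q, E) = 6² = 36)
n(G) = -2 + G (n(G) = G - 1*2 = G - 2 = -2 + G)
O = -58/3 (O = (-22 - 1*36)/3 = (-22 - 36)/3 = (⅓)*(-58) = -58/3 ≈ -19.333)
(n((1 + (-5 - 1*(-1))) + 0) + O)² = ((-2 + ((1 + (-5 - 1*(-1))) + 0)) - 58/3)² = ((-2 + ((1 + (-5 + 1)) + 0)) - 58/3)² = ((-2 + ((1 - 4) + 0)) - 58/3)² = ((-2 + (-3 + 0)) - 58/3)² = ((-2 - 3) - 58/3)² = (-5 - 58/3)² = (-73/3)² = 5329/9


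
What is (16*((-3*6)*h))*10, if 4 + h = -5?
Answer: 25920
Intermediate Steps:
h = -9 (h = -4 - 5 = -9)
(16*((-3*6)*h))*10 = (16*(-3*6*(-9)))*10 = (16*(-18*(-9)))*10 = (16*162)*10 = 2592*10 = 25920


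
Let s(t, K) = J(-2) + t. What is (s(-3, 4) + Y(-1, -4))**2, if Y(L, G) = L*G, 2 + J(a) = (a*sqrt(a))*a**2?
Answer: -127 + 16*I*sqrt(2) ≈ -127.0 + 22.627*I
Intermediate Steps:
J(a) = -2 + a**(7/2) (J(a) = -2 + (a*sqrt(a))*a**2 = -2 + a**(3/2)*a**2 = -2 + a**(7/2))
s(t, K) = -2 + t - 8*I*sqrt(2) (s(t, K) = (-2 + (-2)**(7/2)) + t = (-2 - 8*I*sqrt(2)) + t = -2 + t - 8*I*sqrt(2))
Y(L, G) = G*L
(s(-3, 4) + Y(-1, -4))**2 = ((-2 - 3 - 8*I*sqrt(2)) - 4*(-1))**2 = ((-5 - 8*I*sqrt(2)) + 4)**2 = (-1 - 8*I*sqrt(2))**2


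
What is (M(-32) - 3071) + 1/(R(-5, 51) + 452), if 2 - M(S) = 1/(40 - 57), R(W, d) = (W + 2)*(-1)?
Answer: -23738243/7735 ≈ -3068.9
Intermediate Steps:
R(W, d) = -2 - W (R(W, d) = (2 + W)*(-1) = -2 - W)
M(S) = 35/17 (M(S) = 2 - 1/(40 - 57) = 2 - 1/(-17) = 2 - 1*(-1/17) = 2 + 1/17 = 35/17)
(M(-32) - 3071) + 1/(R(-5, 51) + 452) = (35/17 - 3071) + 1/((-2 - 1*(-5)) + 452) = -52172/17 + 1/((-2 + 5) + 452) = -52172/17 + 1/(3 + 452) = -52172/17 + 1/455 = -23738243/7735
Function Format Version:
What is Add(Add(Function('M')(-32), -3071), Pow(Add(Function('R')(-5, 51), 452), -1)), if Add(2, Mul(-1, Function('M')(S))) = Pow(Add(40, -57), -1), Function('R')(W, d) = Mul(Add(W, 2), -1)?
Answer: Rational(-23738243, 7735) ≈ -3068.9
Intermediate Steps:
Function('R')(W, d) = Add(-2, Mul(-1, W)) (Function('R')(W, d) = Mul(Add(2, W), -1) = Add(-2, Mul(-1, W)))
Function('M')(S) = Rational(35, 17) (Function('M')(S) = Add(2, Mul(-1, Pow(Add(40, -57), -1))) = Add(2, Mul(-1, Pow(-17, -1))) = Add(2, Mul(-1, Rational(-1, 17))) = Add(2, Rational(1, 17)) = Rational(35, 17))
Add(Add(Function('M')(-32), -3071), Pow(Add(Function('R')(-5, 51), 452), -1)) = Add(Add(Rational(35, 17), -3071), Pow(Add(Add(-2, Mul(-1, -5)), 452), -1)) = Add(Rational(-52172, 17), Pow(Add(Add(-2, 5), 452), -1)) = Add(Rational(-52172, 17), Pow(Add(3, 452), -1)) = Add(Rational(-52172, 17), Pow(455, -1)) = Add(Rational(-52172, 17), Rational(1, 455)) = Rational(-23738243, 7735)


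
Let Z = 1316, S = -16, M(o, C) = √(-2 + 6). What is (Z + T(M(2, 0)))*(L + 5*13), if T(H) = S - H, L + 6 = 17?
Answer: 98648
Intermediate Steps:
M(o, C) = 2 (M(o, C) = √4 = 2)
L = 11 (L = -6 + 17 = 11)
T(H) = -16 - H
(Z + T(M(2, 0)))*(L + 5*13) = (1316 + (-16 - 1*2))*(11 + 5*13) = (1316 + (-16 - 2))*(11 + 65) = (1316 - 18)*76 = 1298*76 = 98648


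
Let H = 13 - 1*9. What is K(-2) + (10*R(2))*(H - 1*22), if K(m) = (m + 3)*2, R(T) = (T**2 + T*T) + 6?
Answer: -2518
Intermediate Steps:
H = 4 (H = 13 - 9 = 4)
R(T) = 6 + 2*T**2 (R(T) = (T**2 + T**2) + 6 = 2*T**2 + 6 = 6 + 2*T**2)
K(m) = 6 + 2*m (K(m) = (3 + m)*2 = 6 + 2*m)
K(-2) + (10*R(2))*(H - 1*22) = (6 + 2*(-2)) + (10*(6 + 2*2**2))*(4 - 1*22) = (6 - 4) + (10*(6 + 2*4))*(4 - 22) = 2 + (10*(6 + 8))*(-18) = 2 + (10*14)*(-18) = 2 + 140*(-18) = 2 - 2520 = -2518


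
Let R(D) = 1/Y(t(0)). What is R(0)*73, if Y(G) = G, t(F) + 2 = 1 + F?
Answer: -73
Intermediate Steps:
t(F) = -1 + F (t(F) = -2 + (1 + F) = -1 + F)
R(D) = -1 (R(D) = 1/(-1 + 0) = 1/(-1) = -1)
R(0)*73 = -1*73 = -73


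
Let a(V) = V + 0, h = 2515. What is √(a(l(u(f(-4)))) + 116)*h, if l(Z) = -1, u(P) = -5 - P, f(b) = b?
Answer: 2515*√115 ≈ 26970.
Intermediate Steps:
a(V) = V
√(a(l(u(f(-4)))) + 116)*h = √(-1 + 116)*2515 = √115*2515 = 2515*√115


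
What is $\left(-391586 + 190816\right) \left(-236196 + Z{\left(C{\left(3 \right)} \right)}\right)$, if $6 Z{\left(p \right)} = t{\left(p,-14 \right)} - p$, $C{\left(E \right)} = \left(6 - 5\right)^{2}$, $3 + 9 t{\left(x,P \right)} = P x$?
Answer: $\frac{1280371524850}{27} \approx 4.7421 \cdot 10^{10}$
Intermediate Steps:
$t{\left(x,P \right)} = - \frac{1}{3} + \frac{P x}{9}$
$C{\left(E \right)} = 1$ ($C{\left(E \right)} = 1^{2} = 1$)
$Z{\left(p \right)} = - \frac{1}{18} - \frac{23 p}{54}$ ($Z{\left(p \right)} = \frac{\left(- \frac{1}{3} + \frac{1}{9} \left(-14\right) p\right) - p}{6} = \frac{\left(- \frac{1}{3} - \frac{14 p}{9}\right) - p}{6} = \frac{- \frac{1}{3} - \frac{23 p}{9}}{6} = - \frac{1}{18} - \frac{23 p}{54}$)
$\left(-391586 + 190816\right) \left(-236196 + Z{\left(C{\left(3 \right)} \right)}\right) = \left(-391586 + 190816\right) \left(-236196 - \frac{13}{27}\right) = - 200770 \left(-236196 - \frac{13}{27}\right) = \left(-200770\right) \left(- \frac{6377305}{27}\right) = \frac{1280371524850}{27}$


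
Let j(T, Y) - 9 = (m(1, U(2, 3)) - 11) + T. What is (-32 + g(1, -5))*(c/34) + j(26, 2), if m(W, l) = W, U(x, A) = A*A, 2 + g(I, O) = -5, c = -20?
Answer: 815/17 ≈ 47.941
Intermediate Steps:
g(I, O) = -7 (g(I, O) = -2 - 5 = -7)
U(x, A) = A**2
j(T, Y) = -1 + T (j(T, Y) = 9 + ((1 - 11) + T) = 9 + (-10 + T) = -1 + T)
(-32 + g(1, -5))*(c/34) + j(26, 2) = (-32 - 7)*(-20/34) + (-1 + 26) = -(-780)/34 + 25 = -39*(-10/17) + 25 = 390/17 + 25 = 815/17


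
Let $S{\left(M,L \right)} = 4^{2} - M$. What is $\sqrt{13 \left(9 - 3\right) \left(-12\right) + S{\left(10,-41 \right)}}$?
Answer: $i \sqrt{930} \approx 30.496 i$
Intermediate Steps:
$S{\left(M,L \right)} = 16 - M$
$\sqrt{13 \left(9 - 3\right) \left(-12\right) + S{\left(10,-41 \right)}} = \sqrt{13 \left(9 - 3\right) \left(-12\right) + \left(16 - 10\right)} = \sqrt{13 \cdot 6 \left(-12\right) + \left(16 - 10\right)} = \sqrt{78 \left(-12\right) + 6} = \sqrt{-936 + 6} = \sqrt{-930} = i \sqrt{930}$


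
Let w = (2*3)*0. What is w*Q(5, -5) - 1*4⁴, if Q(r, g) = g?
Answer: -256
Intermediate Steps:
w = 0 (w = 6*0 = 0)
w*Q(5, -5) - 1*4⁴ = 0*(-5) - 1*4⁴ = 0 - 1*256 = 0 - 256 = -256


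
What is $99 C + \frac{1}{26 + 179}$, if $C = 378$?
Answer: $\frac{7671511}{205} \approx 37422.0$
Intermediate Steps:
$99 C + \frac{1}{26 + 179} = 99 \cdot 378 + \frac{1}{26 + 179} = 37422 + \frac{1}{205} = \frac{7671511}{205}$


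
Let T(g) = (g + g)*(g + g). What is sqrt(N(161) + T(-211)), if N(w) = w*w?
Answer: sqrt(204005) ≈ 451.67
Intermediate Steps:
T(g) = 4*g**2 (T(g) = (2*g)*(2*g) = 4*g**2)
N(w) = w**2
sqrt(N(161) + T(-211)) = sqrt(161**2 + 4*(-211)**2) = sqrt(25921 + 4*44521) = sqrt(25921 + 178084) = sqrt(204005)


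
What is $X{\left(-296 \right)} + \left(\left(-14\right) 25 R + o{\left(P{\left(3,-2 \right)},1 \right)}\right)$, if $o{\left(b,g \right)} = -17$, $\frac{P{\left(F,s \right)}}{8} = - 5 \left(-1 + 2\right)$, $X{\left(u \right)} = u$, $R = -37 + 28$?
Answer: $2837$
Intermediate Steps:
$R = -9$
$P{\left(F,s \right)} = -40$ ($P{\left(F,s \right)} = 8 \left(- 5 \left(-1 + 2\right)\right) = 8 \left(\left(-5\right) 1\right) = 8 \left(-5\right) = -40$)
$X{\left(-296 \right)} + \left(\left(-14\right) 25 R + o{\left(P{\left(3,-2 \right)},1 \right)}\right) = -296 - \left(17 - \left(-14\right) 25 \left(-9\right)\right) = -296 - -3133 = -296 + \left(3150 - 17\right) = -296 + 3133 = 2837$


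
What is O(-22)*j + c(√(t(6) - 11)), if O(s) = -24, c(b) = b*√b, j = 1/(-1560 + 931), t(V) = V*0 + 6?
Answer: 24/629 + 5^(¾)*I^(3/2) ≈ -2.3262 + 2.3644*I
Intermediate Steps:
t(V) = 6 (t(V) = 0 + 6 = 6)
j = -1/629 (j = 1/(-629) = -1/629 ≈ -0.0015898)
c(b) = b^(3/2)
O(-22)*j + c(√(t(6) - 11)) = -24*(-1/629) + (√(6 - 11))^(3/2) = 24/629 + (√(-5))^(3/2) = 24/629 + (I*√5)^(3/2) = 24/629 + 5^(¾)*I^(3/2)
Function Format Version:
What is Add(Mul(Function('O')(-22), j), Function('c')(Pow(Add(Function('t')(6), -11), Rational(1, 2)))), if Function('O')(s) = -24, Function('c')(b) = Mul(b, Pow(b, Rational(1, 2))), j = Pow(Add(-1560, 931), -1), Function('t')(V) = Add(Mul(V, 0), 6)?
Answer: Add(Rational(24, 629), Mul(Pow(5, Rational(3, 4)), Pow(I, Rational(3, 2)))) ≈ Add(-2.3262, Mul(2.3644, I))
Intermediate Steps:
Function('t')(V) = 6 (Function('t')(V) = Add(0, 6) = 6)
j = Rational(-1, 629) (j = Pow(-629, -1) = Rational(-1, 629) ≈ -0.0015898)
Function('c')(b) = Pow(b, Rational(3, 2))
Add(Mul(Function('O')(-22), j), Function('c')(Pow(Add(Function('t')(6), -11), Rational(1, 2)))) = Add(Mul(-24, Rational(-1, 629)), Pow(Pow(Add(6, -11), Rational(1, 2)), Rational(3, 2))) = Add(Rational(24, 629), Pow(Pow(-5, Rational(1, 2)), Rational(3, 2))) = Add(Rational(24, 629), Pow(Mul(I, Pow(5, Rational(1, 2))), Rational(3, 2))) = Add(Rational(24, 629), Mul(Pow(5, Rational(3, 4)), Pow(I, Rational(3, 2))))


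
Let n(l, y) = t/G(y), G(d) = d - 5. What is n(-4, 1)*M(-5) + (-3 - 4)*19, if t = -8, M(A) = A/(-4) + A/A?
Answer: -257/2 ≈ -128.50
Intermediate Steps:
G(d) = -5 + d
M(A) = 1 - A/4 (M(A) = A*(-¼) + 1 = -A/4 + 1 = 1 - A/4)
n(l, y) = -8/(-5 + y)
n(-4, 1)*M(-5) + (-3 - 4)*19 = (-8/(-5 + 1))*(1 - ¼*(-5)) + (-3 - 4)*19 = (-8/(-4))*(1 + 5/4) - 7*19 = -8*(-¼)*(9/4) - 133 = 2*(9/4) - 133 = 9/2 - 133 = -257/2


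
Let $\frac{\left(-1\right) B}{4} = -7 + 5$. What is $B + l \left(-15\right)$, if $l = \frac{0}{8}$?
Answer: $8$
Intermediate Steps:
$l = 0$ ($l = 0 \cdot \frac{1}{8} = 0$)
$B = 8$ ($B = - 4 \left(-7 + 5\right) = \left(-4\right) \left(-2\right) = 8$)
$B + l \left(-15\right) = 8 + 0 \left(-15\right) = 8 + 0 = 8$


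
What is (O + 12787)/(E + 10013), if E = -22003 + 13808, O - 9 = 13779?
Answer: 26575/1818 ≈ 14.618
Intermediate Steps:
O = 13788 (O = 9 + 13779 = 13788)
E = -8195
(O + 12787)/(E + 10013) = (13788 + 12787)/(-8195 + 10013) = 26575/1818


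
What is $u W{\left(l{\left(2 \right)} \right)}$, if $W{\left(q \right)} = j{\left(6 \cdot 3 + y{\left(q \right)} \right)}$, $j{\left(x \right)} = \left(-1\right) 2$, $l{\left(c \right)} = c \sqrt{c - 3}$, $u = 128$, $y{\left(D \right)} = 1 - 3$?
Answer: $-256$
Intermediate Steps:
$y{\left(D \right)} = -2$ ($y{\left(D \right)} = 1 - 3 = -2$)
$l{\left(c \right)} = c \sqrt{-3 + c}$
$j{\left(x \right)} = -2$
$W{\left(q \right)} = -2$
$u W{\left(l{\left(2 \right)} \right)} = 128 \left(-2\right) = -256$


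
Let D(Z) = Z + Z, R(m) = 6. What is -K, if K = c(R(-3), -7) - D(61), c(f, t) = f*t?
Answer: 164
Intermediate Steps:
D(Z) = 2*Z
K = -164 (K = 6*(-7) - 2*61 = -42 - 1*122 = -42 - 122 = -164)
-K = -1*(-164) = 164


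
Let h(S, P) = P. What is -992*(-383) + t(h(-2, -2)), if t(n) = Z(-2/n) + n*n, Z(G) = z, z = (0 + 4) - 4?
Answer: 379940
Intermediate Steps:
z = 0 (z = 4 - 4 = 0)
Z(G) = 0
t(n) = n**2 (t(n) = 0 + n*n = 0 + n**2 = n**2)
-992*(-383) + t(h(-2, -2)) = -992*(-383) + (-2)**2 = 379936 + 4 = 379940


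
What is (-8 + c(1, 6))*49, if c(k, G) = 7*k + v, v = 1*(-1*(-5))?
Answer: 196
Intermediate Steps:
v = 5 (v = 1*5 = 5)
c(k, G) = 5 + 7*k (c(k, G) = 7*k + 5 = 5 + 7*k)
(-8 + c(1, 6))*49 = (-8 + (5 + 7*1))*49 = (-8 + (5 + 7))*49 = (-8 + 12)*49 = 4*49 = 196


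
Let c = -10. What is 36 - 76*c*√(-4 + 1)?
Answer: 36 + 760*I*√3 ≈ 36.0 + 1316.4*I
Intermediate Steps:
36 - 76*c*√(-4 + 1) = 36 - (-760)*√(-4 + 1) = 36 - (-760)*√(-3) = 36 - (-760)*I*√3 = 36 + 760*I*√3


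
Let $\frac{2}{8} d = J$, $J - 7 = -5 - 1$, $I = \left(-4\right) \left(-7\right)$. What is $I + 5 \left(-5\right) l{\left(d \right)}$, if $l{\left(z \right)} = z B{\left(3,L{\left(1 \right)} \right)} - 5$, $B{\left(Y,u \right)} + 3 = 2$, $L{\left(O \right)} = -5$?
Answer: $253$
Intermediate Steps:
$I = 28$
$J = 1$ ($J = 7 - 6 = 1$)
$d = 4$ ($d = 4 \cdot 1 = 4$)
$B{\left(Y,u \right)} = -1$ ($B{\left(Y,u \right)} = -3 + 2 = -1$)
$l{\left(z \right)} = -5 - z$ ($l{\left(z \right)} = z \left(-1\right) - 5 = - z - 5 = -5 - z$)
$I + 5 \left(-5\right) l{\left(d \right)} = 28 + 5 \left(-5\right) \left(-5 - 4\right) = 28 - 25 \left(-5 - 4\right) = 28 - -225 = 28 + 225 = 253$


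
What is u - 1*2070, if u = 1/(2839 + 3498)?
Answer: -13117589/6337 ≈ -2070.0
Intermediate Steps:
u = 1/6337 ≈ 0.00015780
u - 1*2070 = 1/6337 - 1*2070 = 1/6337 - 2070 = -13117589/6337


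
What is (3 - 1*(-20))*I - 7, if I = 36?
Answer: 821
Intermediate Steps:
(3 - 1*(-20))*I - 7 = (3 - 1*(-20))*36 - 7 = (3 + 20)*36 - 7 = 23*36 - 7 = 828 - 7 = 821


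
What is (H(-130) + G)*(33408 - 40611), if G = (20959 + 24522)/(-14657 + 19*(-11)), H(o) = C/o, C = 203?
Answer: 16081288146/483145 ≈ 33285.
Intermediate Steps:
H(o) = 203/o
G = -45481/14866 (G = 45481/(-14657 - 209) = 45481/(-14866) = 45481*(-1/14866) = -45481/14866 ≈ -3.0594)
(H(-130) + G)*(33408 - 40611) = (203/(-130) - 45481/14866)*(33408 - 40611) = (203*(-1/130) - 45481/14866)*(-7203) = (-203/130 - 45481/14866)*(-7203) = -2232582/483145*(-7203) = 16081288146/483145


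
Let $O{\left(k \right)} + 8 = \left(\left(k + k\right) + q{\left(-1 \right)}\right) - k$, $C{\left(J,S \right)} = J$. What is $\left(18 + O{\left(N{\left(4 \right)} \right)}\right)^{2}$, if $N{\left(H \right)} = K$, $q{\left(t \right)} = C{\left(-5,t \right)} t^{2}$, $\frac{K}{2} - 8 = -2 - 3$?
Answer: $121$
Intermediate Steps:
$K = 6$ ($K = 16 + 2 \left(-2 - 3\right) = 16 + 2 \left(-5\right) = 16 - 10 = 6$)
$q{\left(t \right)} = - 5 t^{2}$
$N{\left(H \right)} = 6$
$O{\left(k \right)} = -13 + k$ ($O{\left(k \right)} = -8 + \left(\left(\left(k + k\right) - 5 \left(-1\right)^{2}\right) - k\right) = -8 + \left(\left(2 k - 5\right) - k\right) = -8 + \left(\left(-5 + 2 k\right) - k\right) = -8 + \left(-5 + k\right) = -13 + k$)
$\left(18 + O{\left(N{\left(4 \right)} \right)}\right)^{2} = \left(18 + \left(-13 + 6\right)\right)^{2} = \left(18 - 7\right)^{2} = 11^{2} = 121$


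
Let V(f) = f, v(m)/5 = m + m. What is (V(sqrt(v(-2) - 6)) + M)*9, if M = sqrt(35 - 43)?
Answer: 9*I*(sqrt(26) + 2*sqrt(2)) ≈ 71.347*I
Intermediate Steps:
v(m) = 10*m (v(m) = 5*(m + m) = 5*(2*m) = 10*m)
M = 2*I*sqrt(2) (M = sqrt(-8) = 2*I*sqrt(2) ≈ 2.8284*I)
(V(sqrt(v(-2) - 6)) + M)*9 = (sqrt(10*(-2) - 6) + 2*I*sqrt(2))*9 = (sqrt(-20 - 6) + 2*I*sqrt(2))*9 = (sqrt(-26) + 2*I*sqrt(2))*9 = (I*sqrt(26) + 2*I*sqrt(2))*9 = 9*I*sqrt(26) + 18*I*sqrt(2)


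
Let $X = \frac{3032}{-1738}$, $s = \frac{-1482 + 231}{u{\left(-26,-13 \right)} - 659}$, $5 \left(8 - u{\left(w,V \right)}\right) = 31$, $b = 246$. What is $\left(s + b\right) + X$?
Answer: $\frac{702915383}{2855534} \approx 246.16$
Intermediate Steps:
$u{\left(w,V \right)} = \frac{9}{5}$ ($u{\left(w,V \right)} = 8 - \frac{31}{5} = \frac{9}{5}$)
$s = \frac{6255}{3286}$ ($s = \frac{-1482 + 231}{\frac{9}{5} - 659} = - \frac{1251}{- \frac{3286}{5}} = \left(-1251\right) \left(- \frac{5}{3286}\right) = \frac{6255}{3286} \approx 1.9035$)
$X = - \frac{1516}{869}$ ($X = 3032 \left(- \frac{1}{1738}\right) = - \frac{1516}{869} \approx -1.7445$)
$\left(s + b\right) + X = \left(\frac{6255}{3286} + 246\right) - \frac{1516}{869} = \frac{814611}{3286} - \frac{1516}{869} = \frac{702915383}{2855534}$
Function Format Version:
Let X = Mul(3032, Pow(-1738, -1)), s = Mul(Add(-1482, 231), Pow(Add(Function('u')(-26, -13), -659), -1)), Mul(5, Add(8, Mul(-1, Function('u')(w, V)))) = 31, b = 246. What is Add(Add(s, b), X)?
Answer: Rational(702915383, 2855534) ≈ 246.16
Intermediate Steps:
Function('u')(w, V) = Rational(9, 5) (Function('u')(w, V) = Add(8, Mul(Rational(-1, 5), 31)) = Add(8, Rational(-31, 5)) = Rational(9, 5))
s = Rational(6255, 3286) (s = Mul(Add(-1482, 231), Pow(Add(Rational(9, 5), -659), -1)) = Mul(-1251, Pow(Rational(-3286, 5), -1)) = Mul(-1251, Rational(-5, 3286)) = Rational(6255, 3286) ≈ 1.9035)
X = Rational(-1516, 869) (X = Mul(3032, Rational(-1, 1738)) = Rational(-1516, 869) ≈ -1.7445)
Add(Add(s, b), X) = Add(Add(Rational(6255, 3286), 246), Rational(-1516, 869)) = Add(Rational(814611, 3286), Rational(-1516, 869)) = Rational(702915383, 2855534)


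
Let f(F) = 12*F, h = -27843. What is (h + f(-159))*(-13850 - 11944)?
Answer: 767397294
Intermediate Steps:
(h + f(-159))*(-13850 - 11944) = (-27843 + 12*(-159))*(-13850 - 11944) = (-27843 - 1908)*(-25794) = -29751*(-25794) = 767397294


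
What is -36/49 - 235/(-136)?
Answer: 6619/6664 ≈ 0.99325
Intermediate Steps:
-36/49 - 235/(-136) = -36*1/49 - 235*(-1/136) = -36/49 + 235/136 = 6619/6664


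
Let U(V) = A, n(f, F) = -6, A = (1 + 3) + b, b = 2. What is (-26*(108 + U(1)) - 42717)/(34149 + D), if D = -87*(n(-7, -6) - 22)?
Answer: -15227/12195 ≈ -1.2486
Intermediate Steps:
A = 6 (A = (1 + 3) + 2 = 4 + 2 = 6)
U(V) = 6
D = 2436 (D = -87*(-6 - 22) = -87*(-28) = 2436)
(-26*(108 + U(1)) - 42717)/(34149 + D) = (-26*(108 + 6) - 42717)/(34149 + 2436) = (-26*114 - 42717)/36585 = (-2964 - 42717)*(1/36585) = -45681*1/36585 = -15227/12195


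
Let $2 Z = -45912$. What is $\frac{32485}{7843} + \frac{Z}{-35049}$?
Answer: $\frac{439536891}{91629769} \approx 4.7969$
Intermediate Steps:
$Z = -22956$ ($Z = \frac{1}{2} \left(-45912\right) = -22956$)
$\frac{32485}{7843} + \frac{Z}{-35049} = \frac{32485}{7843} - \frac{22956}{-35049} = 32485 \cdot \frac{1}{7843} - - \frac{7652}{11683} = \frac{32485}{7843} + \frac{7652}{11683} = \frac{439536891}{91629769}$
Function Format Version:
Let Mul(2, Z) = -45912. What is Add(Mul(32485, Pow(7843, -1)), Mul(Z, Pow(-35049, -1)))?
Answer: Rational(439536891, 91629769) ≈ 4.7969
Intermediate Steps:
Z = -22956 (Z = Mul(Rational(1, 2), -45912) = -22956)
Add(Mul(32485, Pow(7843, -1)), Mul(Z, Pow(-35049, -1))) = Add(Mul(32485, Pow(7843, -1)), Mul(-22956, Pow(-35049, -1))) = Add(Mul(32485, Rational(1, 7843)), Mul(-22956, Rational(-1, 35049))) = Add(Rational(32485, 7843), Rational(7652, 11683)) = Rational(439536891, 91629769)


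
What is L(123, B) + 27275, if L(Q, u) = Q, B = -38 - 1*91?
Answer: 27398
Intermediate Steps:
B = -129 (B = -38 - 91 = -129)
L(123, B) + 27275 = 123 + 27275 = 27398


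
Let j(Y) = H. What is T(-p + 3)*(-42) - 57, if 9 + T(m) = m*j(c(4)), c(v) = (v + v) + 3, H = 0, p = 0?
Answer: 321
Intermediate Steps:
c(v) = 3 + 2*v (c(v) = 2*v + 3 = 3 + 2*v)
j(Y) = 0
T(m) = -9 (T(m) = -9 + m*0 = -9 + 0 = -9)
T(-p + 3)*(-42) - 57 = -9*(-42) - 57 = 378 - 57 = 321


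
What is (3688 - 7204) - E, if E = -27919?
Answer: 24403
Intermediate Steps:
(3688 - 7204) - E = (3688 - 7204) - 1*(-27919) = -3516 + 27919 = 24403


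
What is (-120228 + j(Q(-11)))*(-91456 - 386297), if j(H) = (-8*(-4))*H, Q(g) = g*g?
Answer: 55589428068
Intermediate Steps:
Q(g) = g²
j(H) = 32*H
(-120228 + j(Q(-11)))*(-91456 - 386297) = (-120228 + 32*(-11)²)*(-91456 - 386297) = (-120228 + 32*121)*(-477753) = (-120228 + 3872)*(-477753) = -116356*(-477753) = 55589428068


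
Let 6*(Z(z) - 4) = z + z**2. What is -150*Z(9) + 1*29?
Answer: -2821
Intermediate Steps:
Z(z) = 4 + z/6 + z**2/6 (Z(z) = 4 + (z + z**2)/6 = 4 + (z/6 + z**2/6) = 4 + z/6 + z**2/6)
-150*Z(9) + 1*29 = -150*(4 + (1/6)*9 + (1/6)*9**2) + 1*29 = -150*(4 + 3/2 + (1/6)*81) + 29 = -150*(4 + 3/2 + 27/2) + 29 = -150*19 + 29 = -2850 + 29 = -2821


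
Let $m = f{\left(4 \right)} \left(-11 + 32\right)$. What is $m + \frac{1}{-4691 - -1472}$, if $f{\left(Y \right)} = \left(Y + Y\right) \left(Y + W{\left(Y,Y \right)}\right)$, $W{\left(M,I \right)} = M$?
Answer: $\frac{4326335}{3219} \approx 1344.0$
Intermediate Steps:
$f{\left(Y \right)} = 4 Y^{2}$ ($f{\left(Y \right)} = \left(Y + Y\right) \left(Y + Y\right) = 2 Y 2 Y = 4 Y^{2}$)
$m = 1344$ ($m = 4 \cdot 4^{2} \left(-11 + 32\right) = 4 \cdot 16 \cdot 21 = 64 \cdot 21 = 1344$)
$m + \frac{1}{-4691 - -1472} = 1344 + \frac{1}{-4691 - -1472} = 1344 + \frac{1}{-4691 + 1472} = 1344 + \frac{1}{-3219} = 1344 - \frac{1}{3219} = \frac{4326335}{3219}$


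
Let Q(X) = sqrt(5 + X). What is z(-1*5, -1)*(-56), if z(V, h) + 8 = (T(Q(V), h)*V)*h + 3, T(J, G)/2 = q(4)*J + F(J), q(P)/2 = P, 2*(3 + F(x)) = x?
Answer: 1960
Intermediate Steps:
F(x) = -3 + x/2
q(P) = 2*P
T(J, G) = -6 + 17*J (T(J, G) = 2*((2*4)*J + (-3 + J/2)) = 2*(8*J + (-3 + J/2)) = 2*(-3 + 17*J/2) = -6 + 17*J)
z(V, h) = -5 + V*h*(-6 + 17*sqrt(5 + V)) (z(V, h) = -8 + (((-6 + 17*sqrt(5 + V))*V)*h + 3) = -8 + ((V*(-6 + 17*sqrt(5 + V)))*h + 3) = -8 + (V*h*(-6 + 17*sqrt(5 + V)) + 3) = -8 + (3 + V*h*(-6 + 17*sqrt(5 + V))) = -5 + V*h*(-6 + 17*sqrt(5 + V)))
z(-1*5, -1)*(-56) = (-5 - 1*5*(-1)*(-6 + 17*sqrt(5 - 1*5)))*(-56) = (-5 - 5*(-1)*(-6 + 17*sqrt(5 - 5)))*(-56) = (-5 - 5*(-1)*(-6 + 17*sqrt(0)))*(-56) = (-5 - 5*(-1)*(-6 + 17*0))*(-56) = (-5 - 5*(-1)*(-6 + 0))*(-56) = (-5 - 5*(-1)*(-6))*(-56) = (-5 - 30)*(-56) = -35*(-56) = 1960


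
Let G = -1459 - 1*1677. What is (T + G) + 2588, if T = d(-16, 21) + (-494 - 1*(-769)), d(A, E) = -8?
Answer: -281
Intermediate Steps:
G = -3136 (G = -1459 - 1677 = -3136)
T = 267 (T = -8 + (-494 - 1*(-769)) = -8 + (-494 + 769) = -8 + 275 = 267)
(T + G) + 2588 = (267 - 3136) + 2588 = -2869 + 2588 = -281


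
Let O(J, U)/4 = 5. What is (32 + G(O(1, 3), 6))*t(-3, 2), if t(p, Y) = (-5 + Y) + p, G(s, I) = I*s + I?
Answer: -948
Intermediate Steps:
O(J, U) = 20 (O(J, U) = 4*5 = 20)
G(s, I) = I + I*s
t(p, Y) = -5 + Y + p
(32 + G(O(1, 3), 6))*t(-3, 2) = (32 + 6*(1 + 20))*(-5 + 2 - 3) = (32 + 6*21)*(-6) = (32 + 126)*(-6) = 158*(-6) = -948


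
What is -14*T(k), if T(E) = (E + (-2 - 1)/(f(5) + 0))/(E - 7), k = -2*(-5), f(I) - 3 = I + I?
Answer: -1778/39 ≈ -45.590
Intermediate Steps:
f(I) = 3 + 2*I (f(I) = 3 + (I + I) = 3 + 2*I)
k = 10
T(E) = (-3/13 + E)/(-7 + E) (T(E) = (E + (-2 - 1)/((3 + 2*5) + 0))/(E - 7) = (E - 3/((3 + 10) + 0))/(-7 + E) = (E - 3/(13 + 0))/(-7 + E) = (E - 3/13)/(-7 + E) = (-3/13 + E)/(-7 + E))
-14*T(k) = -14*(-3/13 + 10)/(-7 + 10) = -14*127/(3*13) = -14*127/39 = -1778/39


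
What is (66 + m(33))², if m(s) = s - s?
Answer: 4356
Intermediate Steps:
m(s) = 0
(66 + m(33))² = (66 + 0)² = 66² = 4356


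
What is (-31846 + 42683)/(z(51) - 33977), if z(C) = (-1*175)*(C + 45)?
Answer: -10837/50777 ≈ -0.21342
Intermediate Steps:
z(C) = -7875 - 175*C (z(C) = -175*(45 + C) = -7875 - 175*C)
(-31846 + 42683)/(z(51) - 33977) = (-31846 + 42683)/((-7875 - 175*51) - 33977) = 10837/((-7875 - 8925) - 33977) = 10837/(-16800 - 33977) = 10837/(-50777) = 10837*(-1/50777) = -10837/50777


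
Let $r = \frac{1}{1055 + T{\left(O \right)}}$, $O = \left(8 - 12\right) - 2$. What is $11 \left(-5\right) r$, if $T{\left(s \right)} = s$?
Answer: $- \frac{55}{1049} \approx -0.052431$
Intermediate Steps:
$O = -6$ ($O = -4 - 2 = -6$)
$r = \frac{1}{1049}$ ($r = \frac{1}{1055 - 6} = \frac{1}{1049} \approx 0.00095329$)
$11 \left(-5\right) r = 11 \left(-5\right) \frac{1}{1049} = \left(-55\right) \frac{1}{1049} = - \frac{55}{1049}$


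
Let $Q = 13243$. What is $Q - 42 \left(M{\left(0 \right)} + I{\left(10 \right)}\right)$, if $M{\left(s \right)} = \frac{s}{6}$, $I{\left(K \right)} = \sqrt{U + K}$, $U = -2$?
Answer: $13243 - 84 \sqrt{2} \approx 13124.0$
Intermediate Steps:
$I{\left(K \right)} = \sqrt{-2 + K}$
$M{\left(s \right)} = \frac{s}{6}$ ($M{\left(s \right)} = s \frac{1}{6} = \frac{s}{6}$)
$Q - 42 \left(M{\left(0 \right)} + I{\left(10 \right)}\right) = 13243 - 42 \left(\frac{1}{6} \cdot 0 + \sqrt{-2 + 10}\right) = 13243 - 42 \left(0 + \sqrt{8}\right) = 13243 - 42 \left(0 + 2 \sqrt{2}\right) = 13243 - 42 \cdot 2 \sqrt{2} = 13243 - 84 \sqrt{2}$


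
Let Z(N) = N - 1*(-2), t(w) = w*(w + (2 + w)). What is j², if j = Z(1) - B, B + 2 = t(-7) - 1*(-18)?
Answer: 9409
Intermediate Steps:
t(w) = w*(2 + 2*w)
Z(N) = 2 + N (Z(N) = N + 2 = 2 + N)
B = 100 (B = -2 + (2*(-7)*(1 - 7) - 1*(-18)) = -2 + (2*(-7)*(-6) + 18) = -2 + (84 + 18) = -2 + 102 = 100)
j = -97 (j = (2 + 1) - 1*100 = 3 - 100 = -97)
j² = (-97)² = 9409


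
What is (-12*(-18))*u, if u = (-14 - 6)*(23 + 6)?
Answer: -125280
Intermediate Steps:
u = -580 (u = -20*29 = -580)
(-12*(-18))*u = -12*(-18)*(-580) = 216*(-580) = -125280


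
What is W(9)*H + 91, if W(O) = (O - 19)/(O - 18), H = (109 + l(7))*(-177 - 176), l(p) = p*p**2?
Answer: -1594741/9 ≈ -1.7719e+5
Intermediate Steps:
l(p) = p**3
H = -159556 (H = (109 + 7**3)*(-177 - 176) = (109 + 343)*(-353) = 452*(-353) = -159556)
W(O) = (-19 + O)/(-18 + O)
W(9)*H + 91 = ((-19 + 9)/(-18 + 9))*(-159556) + 91 = (-10/(-9))*(-159556) + 91 = -1/9*(-10)*(-159556) + 91 = (10/9)*(-159556) + 91 = -1595560/9 + 91 = -1594741/9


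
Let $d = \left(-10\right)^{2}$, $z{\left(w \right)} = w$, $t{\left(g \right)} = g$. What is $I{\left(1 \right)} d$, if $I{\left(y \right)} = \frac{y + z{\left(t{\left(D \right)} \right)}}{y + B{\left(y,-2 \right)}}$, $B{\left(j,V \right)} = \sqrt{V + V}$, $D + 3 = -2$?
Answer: $-80 + 160 i \approx -80.0 + 160.0 i$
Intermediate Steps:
$D = -5$ ($D = -3 - 2 = -5$)
$B{\left(j,V \right)} = \sqrt{2} \sqrt{V}$ ($B{\left(j,V \right)} = \sqrt{2 V} = \sqrt{2} \sqrt{V}$)
$d = 100$
$I{\left(y \right)} = \frac{-5 + y}{y + 2 i}$ ($I{\left(y \right)} = \frac{y - 5}{y + \sqrt{2} \sqrt{-2}} = \frac{-5 + y}{y + \sqrt{2} i \sqrt{2}} = \frac{-5 + y}{y + 2 i}$)
$I{\left(1 \right)} d = \frac{-5 + 1}{1 + 2 i} 100 = \frac{1 - 2 i}{5} \left(-4\right) 100 = - \frac{4 \left(1 - 2 i\right)}{5} \cdot 100 = - 80 \left(1 - 2 i\right)$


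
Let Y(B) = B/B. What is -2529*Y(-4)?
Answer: -2529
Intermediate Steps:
Y(B) = 1
-2529*Y(-4) = -2529*1 = -2529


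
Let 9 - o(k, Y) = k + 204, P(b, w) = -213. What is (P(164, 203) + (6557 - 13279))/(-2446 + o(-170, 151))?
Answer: 6935/2471 ≈ 2.8066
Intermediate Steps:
o(k, Y) = -195 - k (o(k, Y) = 9 - (k + 204) = 9 - (204 + k) = 9 + (-204 - k) = -195 - k)
(P(164, 203) + (6557 - 13279))/(-2446 + o(-170, 151)) = (-213 + (6557 - 13279))/(-2446 + (-195 - 1*(-170))) = (-213 - 6722)/(-2446 + (-195 + 170)) = -6935/(-2446 - 25) = -6935/(-2471) = -6935*(-1/2471) = 6935/2471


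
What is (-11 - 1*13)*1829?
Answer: -43896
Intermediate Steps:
(-11 - 1*13)*1829 = (-11 - 13)*1829 = -24*1829 = -43896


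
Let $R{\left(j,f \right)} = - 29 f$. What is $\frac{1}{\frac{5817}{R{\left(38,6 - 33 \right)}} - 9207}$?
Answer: $- \frac{261}{2401088} \approx -0.0001087$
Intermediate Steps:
$\frac{1}{\frac{5817}{R{\left(38,6 - 33 \right)}} - 9207} = \frac{1}{\frac{5817}{\left(-29\right) \left(6 - 33\right)} - 9207} = \frac{1}{\frac{5817}{\left(-29\right) \left(-27\right)} - 9207} = \frac{1}{\frac{5817}{783} - 9207} = \frac{1}{5817 \cdot \frac{1}{783} - 9207} = \frac{1}{\frac{1939}{261} - 9207} = \frac{1}{- \frac{2401088}{261}} = - \frac{261}{2401088}$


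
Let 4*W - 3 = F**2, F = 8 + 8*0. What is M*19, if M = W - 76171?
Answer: -5787723/4 ≈ -1.4469e+6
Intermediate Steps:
F = 8 (F = 8 + 0 = 8)
W = 67/4 (W = 3/4 + (1/4)*8**2 = 3/4 + (1/4)*64 = 3/4 + 16 = 67/4 ≈ 16.750)
M = -304617/4 (M = 67/4 - 76171 = -304617/4 ≈ -76154.)
M*19 = -304617/4*19 = -5787723/4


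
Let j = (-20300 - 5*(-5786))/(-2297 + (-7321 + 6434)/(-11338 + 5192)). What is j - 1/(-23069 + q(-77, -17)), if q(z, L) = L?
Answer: -244893372361/65178588370 ≈ -3.7573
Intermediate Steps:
j = -10607996/2823295 (j = (-20300 + 28930)/(-2297 - 887/(-6146)) = 8630/(-2297 - 887*(-1/6146)) = 8630/(-2297 + 887/6146) = 8630/(-14116475/6146) = 8630*(-6146/14116475) = -10607996/2823295 ≈ -3.7573)
j - 1/(-23069 + q(-77, -17)) = -10607996/2823295 - 1/(-23069 - 17) = -10607996/2823295 - 1/(-23086) = -10607996/2823295 - 1*(-1/23086) = -10607996/2823295 + 1/23086 = -244893372361/65178588370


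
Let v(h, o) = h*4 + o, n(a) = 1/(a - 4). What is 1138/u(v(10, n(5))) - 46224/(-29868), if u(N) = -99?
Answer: -2451134/246411 ≈ -9.9473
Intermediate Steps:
n(a) = 1/(-4 + a)
v(h, o) = o + 4*h (v(h, o) = 4*h + o = o + 4*h)
1138/u(v(10, n(5))) - 46224/(-29868) = 1138/(-99) - 46224/(-29868) = 1138*(-1/99) - 46224*(-1/29868) = -1138/99 + 3852/2489 = -2451134/246411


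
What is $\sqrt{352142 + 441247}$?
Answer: $\sqrt{793389} \approx 890.72$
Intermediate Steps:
$\sqrt{352142 + 441247} = \sqrt{793389}$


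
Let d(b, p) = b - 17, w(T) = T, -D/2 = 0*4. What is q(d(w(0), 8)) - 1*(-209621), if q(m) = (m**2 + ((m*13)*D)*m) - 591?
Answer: 209319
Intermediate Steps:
D = 0 (D = -0*4 = -2*0 = 0)
d(b, p) = -17 + b
q(m) = -591 + m**2 (q(m) = (m**2 + ((m*13)*0)*m) - 591 = (m**2 + ((13*m)*0)*m) - 591 = (m**2 + 0*m) - 591 = (m**2 + 0) - 591 = m**2 - 591 = -591 + m**2)
q(d(w(0), 8)) - 1*(-209621) = (-591 + (-17 + 0)**2) - 1*(-209621) = (-591 + (-17)**2) + 209621 = (-591 + 289) + 209621 = -302 + 209621 = 209319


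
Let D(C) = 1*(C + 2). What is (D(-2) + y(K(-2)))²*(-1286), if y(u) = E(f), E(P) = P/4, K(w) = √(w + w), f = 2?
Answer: -643/2 ≈ -321.50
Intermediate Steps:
K(w) = √2*√w (K(w) = √(2*w) = √2*√w)
E(P) = P/4 (E(P) = P*(¼) = P/4)
D(C) = 2 + C (D(C) = 1*(2 + C) = 2 + C)
y(u) = ½ (y(u) = (¼)*2 = ½)
(D(-2) + y(K(-2)))²*(-1286) = ((2 - 2) + ½)²*(-1286) = (0 + ½)²*(-1286) = (½)²*(-1286) = (¼)*(-1286) = -643/2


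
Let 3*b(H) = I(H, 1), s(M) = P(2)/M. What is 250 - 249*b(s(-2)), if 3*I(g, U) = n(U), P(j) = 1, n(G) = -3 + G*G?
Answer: 916/3 ≈ 305.33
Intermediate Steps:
n(G) = -3 + G²
s(M) = 1/M
I(g, U) = -1 + U²/3 (I(g, U) = (-3 + U²)/3 = -1 + U²/3)
b(H) = -2/9 (b(H) = (-1 + (⅓)*1²)/3 = (-1 + (⅓)*1)/3 = (-1 + ⅓)/3 = (⅓)*(-⅔) = -2/9)
250 - 249*b(s(-2)) = 250 - 249*(-2/9) = 250 + 166/3 = 916/3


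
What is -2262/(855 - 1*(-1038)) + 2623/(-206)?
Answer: -1810437/129986 ≈ -13.928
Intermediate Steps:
-2262/(855 - 1*(-1038)) + 2623/(-206) = -2262/(855 + 1038) + 2623*(-1/206) = -2262/1893 - 2623/206 = -2262*1/1893 - 2623/206 = -754/631 - 2623/206 = -1810437/129986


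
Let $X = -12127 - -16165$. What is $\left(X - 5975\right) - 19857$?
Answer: $-21794$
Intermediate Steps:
$X = 4038$ ($X = -12127 + 16165 = 4038$)
$\left(X - 5975\right) - 19857 = \left(4038 - 5975\right) - 19857 = -1937 - 19857 = -21794$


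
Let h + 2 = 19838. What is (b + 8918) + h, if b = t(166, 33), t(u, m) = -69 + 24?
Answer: 28709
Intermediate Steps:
h = 19836 (h = -2 + 19838 = 19836)
t(u, m) = -45
b = -45
(b + 8918) + h = (-45 + 8918) + 19836 = 8873 + 19836 = 28709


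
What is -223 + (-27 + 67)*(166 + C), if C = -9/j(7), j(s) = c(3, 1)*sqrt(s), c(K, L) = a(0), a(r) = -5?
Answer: 6417 + 72*sqrt(7)/7 ≈ 6444.2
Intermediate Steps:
c(K, L) = -5
j(s) = -5*sqrt(s)
C = 9*sqrt(7)/35 (C = -9*(-sqrt(7)/35) = -(-9)*sqrt(7)/35 = 9*sqrt(7)/35 ≈ 0.68034)
-223 + (-27 + 67)*(166 + C) = -223 + (-27 + 67)*(166 + 9*sqrt(7)/35) = -223 + 40*(166 + 9*sqrt(7)/35) = -223 + (6640 + 72*sqrt(7)/7) = 6417 + 72*sqrt(7)/7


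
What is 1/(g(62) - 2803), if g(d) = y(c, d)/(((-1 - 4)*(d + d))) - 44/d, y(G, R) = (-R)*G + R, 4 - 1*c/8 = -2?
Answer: -310/867693 ≈ -0.00035727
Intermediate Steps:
c = 48 (c = 32 - 8*(-2) = 32 + 16 = 48)
y(G, R) = R - G*R (y(G, R) = -G*R + R = R - G*R)
g(d) = 47/10 - 44/d (g(d) = (d*(1 - 1*48))/(((-1 - 4)*(d + d))) - 44/d = (d*(1 - 48))/((-10*d)) - 44/d = (d*(-47))/((-10*d)) - 44/d = (-47*d)*(-1/(10*d)) - 44/d = 47/10 - 44/d)
1/(g(62) - 2803) = 1/((47/10 - 44/62) - 2803) = 1/((47/10 - 44*1/62) - 2803) = 1/((47/10 - 22/31) - 2803) = 1/(1237/310 - 2803) = 1/(-867693/310) = -310/867693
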